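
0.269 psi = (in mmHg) 13.91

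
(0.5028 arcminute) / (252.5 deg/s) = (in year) 1.052e-12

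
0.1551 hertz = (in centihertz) 15.51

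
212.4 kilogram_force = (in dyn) 2.083e+08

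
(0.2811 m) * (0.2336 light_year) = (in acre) 1.535e+11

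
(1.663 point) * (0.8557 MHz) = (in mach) 1.474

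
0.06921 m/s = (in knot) 0.1345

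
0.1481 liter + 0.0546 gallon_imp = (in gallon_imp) 0.08718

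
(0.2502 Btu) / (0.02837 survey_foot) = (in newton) 3.053e+04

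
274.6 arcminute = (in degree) 4.577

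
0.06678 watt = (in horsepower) 8.955e-05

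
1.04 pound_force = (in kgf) 0.4717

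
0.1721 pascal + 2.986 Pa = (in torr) 0.02369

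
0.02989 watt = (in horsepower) 4.008e-05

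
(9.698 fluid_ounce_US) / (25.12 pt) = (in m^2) 0.03236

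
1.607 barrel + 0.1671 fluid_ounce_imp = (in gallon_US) 67.5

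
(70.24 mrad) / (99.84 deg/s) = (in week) 6.665e-08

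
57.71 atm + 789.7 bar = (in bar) 848.2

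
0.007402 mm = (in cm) 0.0007402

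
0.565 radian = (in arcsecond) 1.165e+05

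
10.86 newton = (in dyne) 1.086e+06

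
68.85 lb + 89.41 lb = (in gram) 7.179e+04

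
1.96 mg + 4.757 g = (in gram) 4.759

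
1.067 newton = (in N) 1.067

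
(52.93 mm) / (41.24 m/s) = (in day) 1.485e-08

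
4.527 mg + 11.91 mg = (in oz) 0.0005798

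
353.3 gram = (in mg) 3.533e+05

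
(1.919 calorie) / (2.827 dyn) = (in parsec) 9.204e-12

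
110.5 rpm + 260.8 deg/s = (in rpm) 154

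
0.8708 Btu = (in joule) 918.7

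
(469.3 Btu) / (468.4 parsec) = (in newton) 3.426e-14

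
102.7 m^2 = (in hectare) 0.01027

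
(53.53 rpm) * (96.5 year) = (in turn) 2.715e+09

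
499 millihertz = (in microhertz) 4.99e+05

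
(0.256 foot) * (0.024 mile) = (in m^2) 3.014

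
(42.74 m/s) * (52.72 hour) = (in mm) 8.112e+09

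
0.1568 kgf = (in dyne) 1.538e+05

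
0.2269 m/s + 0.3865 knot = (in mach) 0.00125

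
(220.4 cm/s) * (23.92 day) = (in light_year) 4.815e-10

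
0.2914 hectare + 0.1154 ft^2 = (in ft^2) 3.137e+04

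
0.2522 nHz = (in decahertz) 2.522e-11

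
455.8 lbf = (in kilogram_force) 206.7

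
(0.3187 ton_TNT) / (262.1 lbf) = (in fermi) 1.144e+21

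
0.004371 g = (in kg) 4.371e-06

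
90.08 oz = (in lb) 5.63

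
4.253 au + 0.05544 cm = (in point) 1.804e+15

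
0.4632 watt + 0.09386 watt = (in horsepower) 0.000747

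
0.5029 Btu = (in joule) 530.6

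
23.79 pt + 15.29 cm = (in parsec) 5.227e-18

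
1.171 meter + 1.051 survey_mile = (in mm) 1.693e+06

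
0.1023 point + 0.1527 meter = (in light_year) 1.614e-17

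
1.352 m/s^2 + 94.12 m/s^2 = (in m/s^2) 95.47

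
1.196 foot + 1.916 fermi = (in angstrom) 3.645e+09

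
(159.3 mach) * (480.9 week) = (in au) 105.5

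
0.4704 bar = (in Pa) 4.704e+04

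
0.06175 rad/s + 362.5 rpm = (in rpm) 363.1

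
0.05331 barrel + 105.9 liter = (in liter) 114.4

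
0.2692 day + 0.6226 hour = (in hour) 7.083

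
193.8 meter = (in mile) 0.1204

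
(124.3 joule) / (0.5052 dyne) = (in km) 2.46e+04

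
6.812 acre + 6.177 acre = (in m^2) 5.256e+04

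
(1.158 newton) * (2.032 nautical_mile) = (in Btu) 4.13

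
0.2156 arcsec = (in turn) 1.664e-07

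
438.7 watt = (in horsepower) 0.5883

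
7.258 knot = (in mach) 0.01097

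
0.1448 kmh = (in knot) 0.07819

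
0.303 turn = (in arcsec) 3.927e+05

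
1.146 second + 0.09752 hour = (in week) 0.0005824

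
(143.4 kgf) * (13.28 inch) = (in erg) 4.744e+09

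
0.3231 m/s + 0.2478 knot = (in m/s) 0.4506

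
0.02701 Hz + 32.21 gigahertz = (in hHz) 3.221e+08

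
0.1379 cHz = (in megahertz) 1.379e-09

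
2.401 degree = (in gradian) 2.668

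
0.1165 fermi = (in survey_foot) 3.822e-16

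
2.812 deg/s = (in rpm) 0.4687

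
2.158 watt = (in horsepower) 0.002894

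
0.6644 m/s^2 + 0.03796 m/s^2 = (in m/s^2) 0.7024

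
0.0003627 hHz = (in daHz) 0.003627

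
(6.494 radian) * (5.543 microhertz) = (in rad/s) 3.6e-05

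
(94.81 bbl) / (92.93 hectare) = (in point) 0.04598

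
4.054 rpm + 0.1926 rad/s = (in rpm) 5.893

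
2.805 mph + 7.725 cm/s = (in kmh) 4.792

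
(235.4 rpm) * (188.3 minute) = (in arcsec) 5.745e+10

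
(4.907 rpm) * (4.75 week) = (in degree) 8.458e+07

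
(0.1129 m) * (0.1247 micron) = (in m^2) 1.408e-08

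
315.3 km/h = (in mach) 0.2572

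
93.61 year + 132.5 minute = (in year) 93.61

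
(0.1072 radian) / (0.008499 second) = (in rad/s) 12.61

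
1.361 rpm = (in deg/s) 8.166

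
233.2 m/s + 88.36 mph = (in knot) 530.1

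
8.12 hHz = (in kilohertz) 0.812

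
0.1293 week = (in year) 0.00248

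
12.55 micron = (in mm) 0.01255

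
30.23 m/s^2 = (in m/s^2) 30.23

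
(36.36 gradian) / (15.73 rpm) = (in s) 0.3467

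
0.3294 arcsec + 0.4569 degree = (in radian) 0.007976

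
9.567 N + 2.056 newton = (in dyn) 1.162e+06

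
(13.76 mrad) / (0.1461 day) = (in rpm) 1.041e-05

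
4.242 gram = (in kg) 0.004242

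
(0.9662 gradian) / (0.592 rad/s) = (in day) 2.967e-07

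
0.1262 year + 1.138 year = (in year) 1.264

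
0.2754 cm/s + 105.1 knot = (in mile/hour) 121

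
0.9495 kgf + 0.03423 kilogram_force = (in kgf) 0.9837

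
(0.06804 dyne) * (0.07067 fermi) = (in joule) 4.808e-23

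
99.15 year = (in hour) 8.686e+05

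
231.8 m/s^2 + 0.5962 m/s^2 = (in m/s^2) 232.4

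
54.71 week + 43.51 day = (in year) 1.168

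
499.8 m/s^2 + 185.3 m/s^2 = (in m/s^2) 685.1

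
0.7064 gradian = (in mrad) 11.1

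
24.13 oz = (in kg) 0.6841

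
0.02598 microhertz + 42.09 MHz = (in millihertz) 4.209e+10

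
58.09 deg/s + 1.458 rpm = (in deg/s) 66.84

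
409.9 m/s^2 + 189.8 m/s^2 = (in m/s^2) 599.7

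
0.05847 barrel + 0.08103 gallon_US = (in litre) 9.603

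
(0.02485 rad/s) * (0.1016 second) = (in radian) 0.002525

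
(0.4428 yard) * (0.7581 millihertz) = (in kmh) 0.001105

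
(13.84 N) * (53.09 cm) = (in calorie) 1.756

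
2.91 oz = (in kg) 0.0825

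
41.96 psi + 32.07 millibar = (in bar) 2.925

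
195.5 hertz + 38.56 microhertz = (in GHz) 1.955e-07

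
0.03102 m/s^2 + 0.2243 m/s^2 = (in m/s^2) 0.2553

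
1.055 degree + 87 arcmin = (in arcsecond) 9018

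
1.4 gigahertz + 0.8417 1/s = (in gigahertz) 1.4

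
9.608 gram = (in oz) 0.3389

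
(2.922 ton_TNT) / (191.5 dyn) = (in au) 42.68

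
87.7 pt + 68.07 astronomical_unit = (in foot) 3.341e+13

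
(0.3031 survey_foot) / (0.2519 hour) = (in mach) 2.992e-07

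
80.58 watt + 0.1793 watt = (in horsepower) 0.1083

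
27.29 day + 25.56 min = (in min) 3.932e+04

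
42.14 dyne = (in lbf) 9.473e-05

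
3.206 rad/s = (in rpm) 30.62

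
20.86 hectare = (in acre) 51.55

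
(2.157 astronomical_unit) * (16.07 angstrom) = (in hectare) 0.05186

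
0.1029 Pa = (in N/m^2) 0.1029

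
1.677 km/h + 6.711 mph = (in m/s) 3.466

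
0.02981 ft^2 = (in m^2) 0.002769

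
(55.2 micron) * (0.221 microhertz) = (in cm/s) 1.22e-09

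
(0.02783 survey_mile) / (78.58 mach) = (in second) 0.001674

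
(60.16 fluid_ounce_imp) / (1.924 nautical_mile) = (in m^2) 4.797e-07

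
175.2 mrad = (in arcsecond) 3.614e+04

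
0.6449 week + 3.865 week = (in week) 4.51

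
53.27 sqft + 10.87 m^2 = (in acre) 0.003909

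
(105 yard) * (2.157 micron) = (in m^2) 0.0002071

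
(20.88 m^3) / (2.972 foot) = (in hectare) 0.002305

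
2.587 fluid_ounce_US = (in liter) 0.07651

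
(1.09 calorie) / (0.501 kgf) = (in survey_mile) 0.0005768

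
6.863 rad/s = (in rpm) 65.54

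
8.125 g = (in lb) 0.01791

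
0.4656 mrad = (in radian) 0.0004656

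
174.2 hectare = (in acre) 430.5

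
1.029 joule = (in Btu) 0.0009753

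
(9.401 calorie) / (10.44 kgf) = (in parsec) 1.245e-17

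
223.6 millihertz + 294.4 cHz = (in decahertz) 0.3168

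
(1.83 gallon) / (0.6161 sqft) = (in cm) 12.1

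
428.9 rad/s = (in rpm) 4096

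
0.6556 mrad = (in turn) 0.0001043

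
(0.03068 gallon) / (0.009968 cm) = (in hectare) 0.0001165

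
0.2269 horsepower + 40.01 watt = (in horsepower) 0.2806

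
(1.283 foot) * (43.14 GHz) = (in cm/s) 1.687e+12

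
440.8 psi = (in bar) 30.39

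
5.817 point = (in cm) 0.2052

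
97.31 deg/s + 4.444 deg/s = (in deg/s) 101.8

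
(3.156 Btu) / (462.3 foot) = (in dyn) 2.363e+06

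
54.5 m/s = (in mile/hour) 121.9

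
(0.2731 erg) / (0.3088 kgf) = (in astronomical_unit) 6.028e-20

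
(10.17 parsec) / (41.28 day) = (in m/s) 8.799e+10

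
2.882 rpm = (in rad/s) 0.3018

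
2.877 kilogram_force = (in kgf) 2.877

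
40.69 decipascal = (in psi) 0.0005902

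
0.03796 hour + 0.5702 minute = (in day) 0.001978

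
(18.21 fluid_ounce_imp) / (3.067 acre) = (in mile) 2.59e-11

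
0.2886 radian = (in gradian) 18.37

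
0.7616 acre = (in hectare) 0.3082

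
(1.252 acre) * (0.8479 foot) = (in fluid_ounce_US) 4.428e+07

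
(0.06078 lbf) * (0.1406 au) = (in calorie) 1.359e+09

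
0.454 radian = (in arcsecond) 9.364e+04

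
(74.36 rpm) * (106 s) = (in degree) 4.729e+04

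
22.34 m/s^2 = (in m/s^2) 22.34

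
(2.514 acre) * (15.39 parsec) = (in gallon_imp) 1.063e+24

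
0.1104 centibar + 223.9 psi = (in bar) 15.44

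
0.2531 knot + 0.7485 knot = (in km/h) 1.855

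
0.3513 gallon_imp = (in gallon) 0.4219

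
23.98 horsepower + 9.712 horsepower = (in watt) 2.512e+04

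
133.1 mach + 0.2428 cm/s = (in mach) 133.1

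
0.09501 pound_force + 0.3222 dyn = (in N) 0.4226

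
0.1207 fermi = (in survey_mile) 7.5e-20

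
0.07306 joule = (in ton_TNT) 1.746e-11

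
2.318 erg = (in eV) 1.447e+12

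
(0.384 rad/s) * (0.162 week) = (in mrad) 3.762e+07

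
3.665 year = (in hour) 3.211e+04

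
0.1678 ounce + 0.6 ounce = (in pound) 0.04799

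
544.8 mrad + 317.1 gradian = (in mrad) 5526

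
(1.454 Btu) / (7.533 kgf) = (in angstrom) 2.077e+11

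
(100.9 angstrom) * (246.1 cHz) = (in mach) 7.293e-11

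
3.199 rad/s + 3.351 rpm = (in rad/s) 3.55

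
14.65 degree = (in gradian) 16.28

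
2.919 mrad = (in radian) 0.002919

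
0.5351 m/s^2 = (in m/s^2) 0.5351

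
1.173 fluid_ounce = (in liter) 0.03469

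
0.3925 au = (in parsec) 1.903e-06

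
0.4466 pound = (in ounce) 7.146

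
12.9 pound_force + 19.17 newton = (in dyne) 7.655e+06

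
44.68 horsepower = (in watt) 3.332e+04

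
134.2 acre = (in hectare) 54.31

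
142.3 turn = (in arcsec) 1.844e+08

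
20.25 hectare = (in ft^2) 2.18e+06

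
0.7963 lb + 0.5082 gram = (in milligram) 3.617e+05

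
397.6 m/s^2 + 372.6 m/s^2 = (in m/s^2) 770.2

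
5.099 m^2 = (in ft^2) 54.89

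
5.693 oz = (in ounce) 5.693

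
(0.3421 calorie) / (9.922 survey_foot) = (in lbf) 0.1064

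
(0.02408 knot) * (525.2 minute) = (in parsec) 1.265e-14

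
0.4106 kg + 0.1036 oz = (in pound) 0.9117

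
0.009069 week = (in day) 0.06348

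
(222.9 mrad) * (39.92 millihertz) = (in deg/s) 0.5098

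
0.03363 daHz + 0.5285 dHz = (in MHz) 3.892e-07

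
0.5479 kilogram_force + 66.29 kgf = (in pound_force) 147.4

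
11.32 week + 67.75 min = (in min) 1.142e+05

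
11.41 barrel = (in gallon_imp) 399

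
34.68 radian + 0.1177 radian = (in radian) 34.8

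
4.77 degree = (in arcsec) 1.717e+04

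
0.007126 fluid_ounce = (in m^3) 2.107e-07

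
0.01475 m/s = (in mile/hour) 0.03299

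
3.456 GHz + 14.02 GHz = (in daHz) 1.748e+09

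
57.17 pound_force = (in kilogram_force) 25.93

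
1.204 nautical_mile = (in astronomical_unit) 1.491e-08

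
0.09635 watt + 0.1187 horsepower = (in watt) 88.61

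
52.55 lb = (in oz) 840.8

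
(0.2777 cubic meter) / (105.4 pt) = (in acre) 0.001846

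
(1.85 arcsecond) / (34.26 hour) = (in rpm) 6.944e-10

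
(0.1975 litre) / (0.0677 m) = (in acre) 7.209e-07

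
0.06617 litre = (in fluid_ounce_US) 2.237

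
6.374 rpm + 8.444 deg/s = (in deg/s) 46.69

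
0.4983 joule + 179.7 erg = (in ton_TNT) 1.191e-10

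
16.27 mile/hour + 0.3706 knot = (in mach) 0.02192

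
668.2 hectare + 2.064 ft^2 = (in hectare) 668.2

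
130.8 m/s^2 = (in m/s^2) 130.8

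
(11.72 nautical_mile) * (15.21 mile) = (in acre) 1.313e+05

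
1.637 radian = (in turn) 0.2605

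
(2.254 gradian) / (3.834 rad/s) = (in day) 1.069e-07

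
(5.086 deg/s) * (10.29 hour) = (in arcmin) 1.13e+07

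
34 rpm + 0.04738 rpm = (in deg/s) 204.3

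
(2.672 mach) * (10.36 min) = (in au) 3.78e-06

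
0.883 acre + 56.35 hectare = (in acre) 140.1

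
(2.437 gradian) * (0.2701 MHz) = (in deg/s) 5.924e+05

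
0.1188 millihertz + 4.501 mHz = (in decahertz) 0.000462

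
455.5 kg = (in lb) 1004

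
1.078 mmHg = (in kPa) 0.1437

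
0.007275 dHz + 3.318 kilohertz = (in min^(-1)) 1.991e+05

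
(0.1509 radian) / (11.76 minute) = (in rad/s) 0.0002139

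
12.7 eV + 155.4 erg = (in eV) 9.699e+13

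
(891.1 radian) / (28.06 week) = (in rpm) 0.0005014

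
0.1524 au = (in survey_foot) 7.48e+10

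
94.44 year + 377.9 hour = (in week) 4927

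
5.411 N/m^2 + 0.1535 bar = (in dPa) 1.536e+05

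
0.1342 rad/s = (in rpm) 1.282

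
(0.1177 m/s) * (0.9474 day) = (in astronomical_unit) 6.44e-08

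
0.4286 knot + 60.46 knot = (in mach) 0.09199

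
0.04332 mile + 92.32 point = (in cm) 6975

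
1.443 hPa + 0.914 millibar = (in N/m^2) 235.7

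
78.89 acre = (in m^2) 3.193e+05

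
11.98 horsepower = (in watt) 8933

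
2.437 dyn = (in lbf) 5.479e-06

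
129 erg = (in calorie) 3.083e-06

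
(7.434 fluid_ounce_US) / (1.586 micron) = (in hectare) 0.01386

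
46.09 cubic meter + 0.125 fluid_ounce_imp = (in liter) 4.609e+04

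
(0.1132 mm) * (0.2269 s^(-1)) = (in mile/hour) 5.746e-05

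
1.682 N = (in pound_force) 0.3781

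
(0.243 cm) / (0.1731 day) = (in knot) 3.158e-07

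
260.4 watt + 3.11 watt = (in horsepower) 0.3534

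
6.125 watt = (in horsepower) 0.008214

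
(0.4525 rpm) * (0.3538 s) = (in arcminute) 57.63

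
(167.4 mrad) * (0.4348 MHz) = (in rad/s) 7.279e+04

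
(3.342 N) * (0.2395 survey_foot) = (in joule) 0.244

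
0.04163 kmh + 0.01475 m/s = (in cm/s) 2.631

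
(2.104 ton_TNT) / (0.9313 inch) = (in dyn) 3.721e+16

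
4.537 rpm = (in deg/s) 27.22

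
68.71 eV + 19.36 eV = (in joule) 1.411e-17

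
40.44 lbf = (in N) 179.9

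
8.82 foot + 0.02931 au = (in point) 1.243e+13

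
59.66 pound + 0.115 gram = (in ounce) 954.6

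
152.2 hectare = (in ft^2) 1.638e+07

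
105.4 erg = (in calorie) 2.519e-06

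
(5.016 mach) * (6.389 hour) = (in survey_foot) 1.289e+08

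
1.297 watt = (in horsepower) 0.001739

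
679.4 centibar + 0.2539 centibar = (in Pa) 6.797e+05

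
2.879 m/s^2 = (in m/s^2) 2.879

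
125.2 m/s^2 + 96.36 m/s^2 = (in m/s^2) 221.6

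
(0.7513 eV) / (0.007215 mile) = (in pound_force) 2.331e-21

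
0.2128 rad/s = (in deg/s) 12.19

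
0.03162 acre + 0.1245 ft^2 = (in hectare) 0.0128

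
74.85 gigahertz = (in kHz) 7.485e+07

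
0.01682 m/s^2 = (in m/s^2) 0.01682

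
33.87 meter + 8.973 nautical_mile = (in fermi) 1.665e+19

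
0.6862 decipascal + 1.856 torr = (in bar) 0.002475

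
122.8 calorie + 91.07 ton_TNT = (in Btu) 3.612e+08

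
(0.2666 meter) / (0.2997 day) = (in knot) 2.001e-05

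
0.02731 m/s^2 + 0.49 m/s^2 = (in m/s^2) 0.5173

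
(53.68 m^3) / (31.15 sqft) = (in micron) 1.855e+07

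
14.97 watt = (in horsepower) 0.02008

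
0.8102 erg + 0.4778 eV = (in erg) 0.8102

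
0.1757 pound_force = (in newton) 0.7816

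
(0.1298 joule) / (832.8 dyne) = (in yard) 17.05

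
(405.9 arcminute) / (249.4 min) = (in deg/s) 0.0004521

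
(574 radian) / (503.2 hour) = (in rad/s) 0.0003169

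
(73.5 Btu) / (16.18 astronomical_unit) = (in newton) 3.204e-08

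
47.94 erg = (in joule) 4.794e-06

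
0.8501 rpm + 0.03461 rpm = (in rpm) 0.8847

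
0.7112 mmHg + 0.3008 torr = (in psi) 0.01957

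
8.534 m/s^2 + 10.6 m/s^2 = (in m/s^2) 19.13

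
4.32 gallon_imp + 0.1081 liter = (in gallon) 5.217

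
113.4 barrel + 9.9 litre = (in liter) 1.804e+04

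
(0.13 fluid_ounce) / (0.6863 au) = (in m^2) 3.745e-17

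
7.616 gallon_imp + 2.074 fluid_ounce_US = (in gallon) 9.163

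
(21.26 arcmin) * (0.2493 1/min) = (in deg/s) 0.001472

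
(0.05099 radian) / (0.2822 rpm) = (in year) 5.471e-08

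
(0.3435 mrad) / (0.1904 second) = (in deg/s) 0.1034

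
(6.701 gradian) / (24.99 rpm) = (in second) 0.04022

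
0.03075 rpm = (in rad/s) 0.00322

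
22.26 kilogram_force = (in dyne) 2.183e+07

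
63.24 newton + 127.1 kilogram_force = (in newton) 1310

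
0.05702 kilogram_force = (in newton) 0.5592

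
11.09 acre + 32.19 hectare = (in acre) 90.63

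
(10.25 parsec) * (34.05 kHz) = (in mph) 2.409e+22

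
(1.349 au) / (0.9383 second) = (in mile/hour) 4.811e+11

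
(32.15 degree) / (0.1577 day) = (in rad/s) 4.118e-05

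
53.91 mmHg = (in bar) 0.07187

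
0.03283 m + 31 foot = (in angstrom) 9.482e+10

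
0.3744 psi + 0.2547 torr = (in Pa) 2615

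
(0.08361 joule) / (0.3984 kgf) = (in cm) 2.14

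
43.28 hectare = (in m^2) 4.328e+05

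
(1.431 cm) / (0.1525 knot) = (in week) 3.016e-07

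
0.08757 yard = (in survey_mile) 4.976e-05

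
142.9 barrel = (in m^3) 22.72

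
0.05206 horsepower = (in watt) 38.82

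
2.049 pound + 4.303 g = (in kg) 0.9337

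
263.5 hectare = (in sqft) 2.836e+07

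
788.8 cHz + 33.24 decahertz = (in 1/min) 2.042e+04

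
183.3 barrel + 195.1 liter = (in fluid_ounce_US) 9.92e+05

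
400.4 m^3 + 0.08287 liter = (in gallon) 1.058e+05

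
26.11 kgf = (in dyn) 2.561e+07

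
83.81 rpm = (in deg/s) 502.9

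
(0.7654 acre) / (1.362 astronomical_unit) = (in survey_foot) 4.988e-08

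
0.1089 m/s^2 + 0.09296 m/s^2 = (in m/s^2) 0.2019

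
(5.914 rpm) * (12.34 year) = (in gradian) 1.534e+10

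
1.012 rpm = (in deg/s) 6.072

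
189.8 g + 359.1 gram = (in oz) 19.36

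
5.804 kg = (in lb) 12.8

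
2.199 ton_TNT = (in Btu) 8.721e+06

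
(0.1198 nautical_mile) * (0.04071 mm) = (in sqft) 0.09722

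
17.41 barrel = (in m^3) 2.768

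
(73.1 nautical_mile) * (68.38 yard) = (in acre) 2092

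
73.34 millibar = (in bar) 0.07334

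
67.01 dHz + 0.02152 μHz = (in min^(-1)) 402.1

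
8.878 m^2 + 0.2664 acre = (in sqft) 1.17e+04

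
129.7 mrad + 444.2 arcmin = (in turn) 0.04121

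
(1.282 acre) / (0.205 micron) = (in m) 2.531e+10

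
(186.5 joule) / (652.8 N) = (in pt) 809.8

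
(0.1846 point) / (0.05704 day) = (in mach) 3.881e-11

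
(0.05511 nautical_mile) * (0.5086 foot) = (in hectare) 0.001582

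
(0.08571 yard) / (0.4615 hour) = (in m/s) 4.717e-05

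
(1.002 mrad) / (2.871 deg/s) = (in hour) 5.555e-06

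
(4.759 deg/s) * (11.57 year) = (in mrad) 3.031e+10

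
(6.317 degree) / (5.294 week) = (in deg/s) 1.973e-06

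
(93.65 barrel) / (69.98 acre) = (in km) 5.257e-08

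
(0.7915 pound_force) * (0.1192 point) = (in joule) 0.0001481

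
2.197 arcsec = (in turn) 1.695e-06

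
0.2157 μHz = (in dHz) 2.157e-06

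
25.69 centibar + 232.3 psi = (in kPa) 1627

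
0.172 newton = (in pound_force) 0.03867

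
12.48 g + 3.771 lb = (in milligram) 1.723e+06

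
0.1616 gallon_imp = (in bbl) 0.004621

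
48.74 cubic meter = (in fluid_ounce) 1.648e+06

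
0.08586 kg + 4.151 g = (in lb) 0.1984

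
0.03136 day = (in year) 8.592e-05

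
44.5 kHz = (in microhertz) 4.45e+10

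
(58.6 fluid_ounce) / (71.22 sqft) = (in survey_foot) 0.0008593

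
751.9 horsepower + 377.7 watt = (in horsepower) 752.4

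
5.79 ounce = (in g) 164.1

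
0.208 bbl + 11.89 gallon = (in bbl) 0.4911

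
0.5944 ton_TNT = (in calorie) 5.944e+08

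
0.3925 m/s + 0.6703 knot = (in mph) 1.649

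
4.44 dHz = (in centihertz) 44.4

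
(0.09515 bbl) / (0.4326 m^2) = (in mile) 2.173e-05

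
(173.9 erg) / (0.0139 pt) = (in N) 3.546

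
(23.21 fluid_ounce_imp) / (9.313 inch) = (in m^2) 0.002788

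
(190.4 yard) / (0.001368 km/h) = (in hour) 127.3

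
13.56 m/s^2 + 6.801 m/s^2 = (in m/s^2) 20.36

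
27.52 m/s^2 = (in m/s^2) 27.52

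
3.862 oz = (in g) 109.5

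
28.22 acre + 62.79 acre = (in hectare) 36.83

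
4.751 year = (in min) 2.497e+06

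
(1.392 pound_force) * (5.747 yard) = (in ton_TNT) 7.777e-09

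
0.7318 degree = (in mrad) 12.77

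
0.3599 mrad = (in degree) 0.02062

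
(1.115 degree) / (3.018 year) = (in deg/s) 1.172e-08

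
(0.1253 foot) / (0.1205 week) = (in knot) 1.019e-06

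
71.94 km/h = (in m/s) 19.98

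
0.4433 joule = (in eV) 2.767e+18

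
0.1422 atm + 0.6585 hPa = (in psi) 2.099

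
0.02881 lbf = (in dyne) 1.282e+04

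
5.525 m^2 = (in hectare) 0.0005525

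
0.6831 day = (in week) 0.09759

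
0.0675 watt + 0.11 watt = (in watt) 0.1775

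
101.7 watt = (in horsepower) 0.1364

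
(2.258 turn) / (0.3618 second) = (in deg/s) 2247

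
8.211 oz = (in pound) 0.5132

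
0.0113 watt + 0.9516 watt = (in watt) 0.9629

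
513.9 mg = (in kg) 0.0005139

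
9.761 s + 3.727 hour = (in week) 0.0222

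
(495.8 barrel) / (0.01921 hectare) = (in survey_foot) 1.346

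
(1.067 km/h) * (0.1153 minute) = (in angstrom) 2.05e+10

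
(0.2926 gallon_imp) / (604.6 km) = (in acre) 5.437e-13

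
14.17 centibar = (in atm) 0.1398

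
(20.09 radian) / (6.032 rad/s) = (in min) 0.05551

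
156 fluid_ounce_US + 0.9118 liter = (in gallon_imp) 1.215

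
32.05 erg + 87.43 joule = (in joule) 87.43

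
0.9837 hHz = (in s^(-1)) 98.37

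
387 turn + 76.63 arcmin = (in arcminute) 8.359e+06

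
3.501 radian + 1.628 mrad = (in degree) 200.7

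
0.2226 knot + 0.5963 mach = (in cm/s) 2.032e+04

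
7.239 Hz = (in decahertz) 0.7239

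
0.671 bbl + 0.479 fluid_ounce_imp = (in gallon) 28.19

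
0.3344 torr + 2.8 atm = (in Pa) 2.838e+05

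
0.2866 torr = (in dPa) 382.1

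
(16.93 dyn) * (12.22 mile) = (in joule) 3.329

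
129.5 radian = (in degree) 7420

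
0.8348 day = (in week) 0.1193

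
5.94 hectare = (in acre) 14.68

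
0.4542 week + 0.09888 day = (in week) 0.4683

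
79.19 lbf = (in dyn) 3.523e+07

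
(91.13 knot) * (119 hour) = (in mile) 1.248e+04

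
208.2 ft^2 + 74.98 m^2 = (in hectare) 0.009432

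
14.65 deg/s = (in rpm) 2.442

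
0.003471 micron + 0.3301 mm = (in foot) 0.001083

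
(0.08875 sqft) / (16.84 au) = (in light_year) 3.459e-31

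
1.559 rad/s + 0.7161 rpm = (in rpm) 15.6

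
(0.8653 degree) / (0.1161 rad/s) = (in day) 1.506e-06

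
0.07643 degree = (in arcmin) 4.586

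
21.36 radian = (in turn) 3.4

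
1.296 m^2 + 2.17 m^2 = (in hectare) 0.0003466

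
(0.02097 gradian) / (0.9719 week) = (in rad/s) 5.604e-10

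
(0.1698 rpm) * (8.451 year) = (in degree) 2.715e+08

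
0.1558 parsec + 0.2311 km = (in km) 4.807e+12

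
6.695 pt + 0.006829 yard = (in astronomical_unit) 5.753e-14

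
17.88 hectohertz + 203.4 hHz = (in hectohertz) 221.3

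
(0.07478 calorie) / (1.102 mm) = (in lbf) 63.83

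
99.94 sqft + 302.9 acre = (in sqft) 1.319e+07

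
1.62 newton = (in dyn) 1.62e+05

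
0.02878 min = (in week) 2.855e-06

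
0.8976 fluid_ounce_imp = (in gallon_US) 0.006737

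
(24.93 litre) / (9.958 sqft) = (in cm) 2.695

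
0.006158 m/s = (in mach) 1.809e-05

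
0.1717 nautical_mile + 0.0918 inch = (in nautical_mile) 0.1717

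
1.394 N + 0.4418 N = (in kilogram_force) 0.1872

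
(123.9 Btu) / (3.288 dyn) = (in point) 1.127e+13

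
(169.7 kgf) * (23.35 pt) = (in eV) 8.556e+19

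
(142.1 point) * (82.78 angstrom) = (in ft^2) 4.467e-09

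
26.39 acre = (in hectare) 10.68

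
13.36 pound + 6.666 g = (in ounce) 214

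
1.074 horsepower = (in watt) 800.9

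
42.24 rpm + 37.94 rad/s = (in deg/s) 2427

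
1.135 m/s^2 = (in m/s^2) 1.135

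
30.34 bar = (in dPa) 3.034e+07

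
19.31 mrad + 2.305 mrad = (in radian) 0.02162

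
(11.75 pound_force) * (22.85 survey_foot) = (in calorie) 87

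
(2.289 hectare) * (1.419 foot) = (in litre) 9.9e+06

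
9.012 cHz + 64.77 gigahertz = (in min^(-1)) 3.886e+12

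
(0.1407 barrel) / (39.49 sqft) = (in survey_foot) 0.02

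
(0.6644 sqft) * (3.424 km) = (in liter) 2.113e+05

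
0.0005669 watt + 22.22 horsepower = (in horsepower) 22.22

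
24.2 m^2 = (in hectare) 0.00242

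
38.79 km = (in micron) 3.879e+10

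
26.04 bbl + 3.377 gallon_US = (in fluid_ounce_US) 1.404e+05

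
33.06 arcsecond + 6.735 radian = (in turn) 1.072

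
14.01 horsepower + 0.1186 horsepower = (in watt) 1.054e+04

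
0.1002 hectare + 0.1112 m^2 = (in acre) 0.2476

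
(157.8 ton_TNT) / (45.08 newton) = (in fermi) 1.465e+25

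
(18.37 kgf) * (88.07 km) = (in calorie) 3.792e+06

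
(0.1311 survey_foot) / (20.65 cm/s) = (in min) 0.003225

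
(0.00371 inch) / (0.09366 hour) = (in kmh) 1.006e-06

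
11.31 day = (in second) 9.772e+05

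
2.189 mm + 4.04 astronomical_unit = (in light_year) 6.388e-05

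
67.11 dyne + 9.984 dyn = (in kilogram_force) 7.861e-05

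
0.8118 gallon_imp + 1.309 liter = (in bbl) 0.03145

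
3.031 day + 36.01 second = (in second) 2.619e+05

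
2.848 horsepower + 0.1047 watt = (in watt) 2124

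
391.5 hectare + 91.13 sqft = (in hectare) 391.5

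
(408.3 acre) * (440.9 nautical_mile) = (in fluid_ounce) 4.562e+16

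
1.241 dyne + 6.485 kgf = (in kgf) 6.485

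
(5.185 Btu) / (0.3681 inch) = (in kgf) 5.966e+04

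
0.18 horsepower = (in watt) 134.2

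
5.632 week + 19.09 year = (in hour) 1.682e+05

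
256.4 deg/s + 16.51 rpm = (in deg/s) 355.5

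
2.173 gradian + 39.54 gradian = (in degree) 37.54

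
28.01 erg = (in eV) 1.748e+13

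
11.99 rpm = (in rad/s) 1.256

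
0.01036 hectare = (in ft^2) 1115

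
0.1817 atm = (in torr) 138.1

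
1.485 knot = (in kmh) 2.75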